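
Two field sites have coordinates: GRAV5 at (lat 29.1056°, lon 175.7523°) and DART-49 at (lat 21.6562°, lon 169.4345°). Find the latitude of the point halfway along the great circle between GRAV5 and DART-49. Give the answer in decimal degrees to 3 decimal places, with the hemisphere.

25.415°N

Bx = cos φ₂ cos Δλ = 0.923770,  By = cos φ₂ sin Δλ = -0.102276
φₘ = atan2(sin φ₁ + sin φ₂, √((cos φ₁ + Bx)² + By²)) = 25.41462°
λₘ = λ₁ + atan2(By, cos φ₁ + Bx) = 172.49574°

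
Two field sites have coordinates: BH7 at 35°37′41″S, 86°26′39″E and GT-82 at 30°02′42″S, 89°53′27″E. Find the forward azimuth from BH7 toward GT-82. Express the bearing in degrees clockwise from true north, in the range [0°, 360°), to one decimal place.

28.4°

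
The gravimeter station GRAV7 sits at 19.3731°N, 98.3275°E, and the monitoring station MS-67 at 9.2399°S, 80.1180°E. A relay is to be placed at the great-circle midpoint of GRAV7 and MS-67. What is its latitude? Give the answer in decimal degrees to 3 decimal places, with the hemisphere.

Bx = cos φ₂ cos Δλ = 0.937595,  By = cos φ₂ sin Δλ = -0.308438
φₘ = atan2(sin φ₁ + sin φ₂, √((cos φ₁ + Bx)² + By²)) = 5.13087°
λₘ = λ₁ + atan2(By, cos φ₁ + Bx) = 89.01514°

5.131°N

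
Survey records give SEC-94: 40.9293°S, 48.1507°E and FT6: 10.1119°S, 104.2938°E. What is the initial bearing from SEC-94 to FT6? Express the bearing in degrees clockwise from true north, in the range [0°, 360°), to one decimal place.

Δλ = 56.1431°
y = sin Δλ · cos φ₂ = 0.817532
x = cos φ₁ sin φ₂ − sin φ₁ cos φ₂ cos Δλ = 0.226668
θ = atan2(y, x) = 74.5035° → 74.5035° (mod 360°)

74.5°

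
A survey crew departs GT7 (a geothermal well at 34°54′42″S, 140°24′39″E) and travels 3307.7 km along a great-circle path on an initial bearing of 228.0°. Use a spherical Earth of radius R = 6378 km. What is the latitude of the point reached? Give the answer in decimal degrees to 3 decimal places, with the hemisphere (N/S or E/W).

50.268°S

GT7: φ = -34.91167°, λ = +140.41083°
δ = d/R = 3307.7/6378 = 0.518611 rad
φ₂ = arcsin(sin φ₁ cos δ + cos φ₁ sin δ cos θ)
   = arcsin(-0.57231·0.86851 + 0.82004·0.49567·-0.66913) = -50.26779°
λ₂ = λ₁ + atan2(sin θ sin δ cos φ₁, cos δ − sin φ₁ sin φ₂) = 105.22158°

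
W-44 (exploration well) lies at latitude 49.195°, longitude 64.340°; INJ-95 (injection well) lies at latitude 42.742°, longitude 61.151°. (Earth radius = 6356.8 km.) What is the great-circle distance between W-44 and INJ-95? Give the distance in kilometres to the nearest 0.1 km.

756.8 km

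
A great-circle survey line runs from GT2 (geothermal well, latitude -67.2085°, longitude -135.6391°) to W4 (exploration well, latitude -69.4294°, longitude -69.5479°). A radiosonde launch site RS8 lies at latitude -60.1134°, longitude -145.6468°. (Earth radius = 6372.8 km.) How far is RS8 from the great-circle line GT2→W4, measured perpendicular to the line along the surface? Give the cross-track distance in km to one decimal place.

δ₁₃ = central angle GT2→RS8 = 0.145693 rad  (haversine)
θ₁₃ = bearing GT2→RS8 = 323.384°,  θ₁₂ = bearing GT2→W4 = 125.769°
dₓₜ = R·arcsin(sin δ₁₃ · sin(θ₁₃ − θ₁₂)) = 6372.8·arcsin(0.14518·sin(197.615°)) = -280.071 km
|dₓₜ| = 280.071 km

280.1 km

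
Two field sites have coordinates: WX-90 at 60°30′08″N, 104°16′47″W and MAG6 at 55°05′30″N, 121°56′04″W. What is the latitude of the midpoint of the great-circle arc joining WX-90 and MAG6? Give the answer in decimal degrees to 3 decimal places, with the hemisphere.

WX-90: φ = +60.50222°, λ = -104.27972°
MAG6: φ = +55.09167°, λ = -121.93444°
Bx = cos φ₂ cos Δλ = 0.545312,  By = cos φ₂ sin Δλ = -0.173557
φₘ = atan2(sin φ₁ + sin φ₂, √((cos φ₁ + Bx)² + By²)) = 58.10226°
λₘ = λ₁ + atan2(By, cos φ₁ + Bx) = -113.77461°

58.102°N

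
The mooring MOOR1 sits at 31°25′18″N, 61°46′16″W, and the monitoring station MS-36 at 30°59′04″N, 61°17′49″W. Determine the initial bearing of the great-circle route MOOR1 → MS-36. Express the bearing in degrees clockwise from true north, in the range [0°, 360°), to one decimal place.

137.0°

MOOR1: φ = +31.42167°, λ = -61.77111°
MS-36: φ = +30.98444°, λ = -61.29694°
Δλ = 0.4742°
y = sin Δλ · cos φ₂ = 0.007095
x = cos φ₁ sin φ₂ − sin φ₁ cos φ₂ cos Δλ = -0.007616
θ = atan2(y, x) = 137.0276° → 137.0276° (mod 360°)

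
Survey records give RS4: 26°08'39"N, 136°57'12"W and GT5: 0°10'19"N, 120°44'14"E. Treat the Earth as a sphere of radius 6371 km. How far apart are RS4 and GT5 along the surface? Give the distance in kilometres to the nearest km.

RS4: φ = +26.14417°, λ = -136.95333°
GT5: φ = +0.17194°, λ = +120.73722°
Δφ = -25.9722°,  Δλ = -102.3094°
a = sin²(Δφ/2) + cos φ₁ cos φ₂ sin²(Δλ/2) = 0.595028
c = 2·arcsin(√a) = 1.762016 rad = 100.9561°
d = R·c = 6371 × 1.762016 = 11225.8 km

11226 km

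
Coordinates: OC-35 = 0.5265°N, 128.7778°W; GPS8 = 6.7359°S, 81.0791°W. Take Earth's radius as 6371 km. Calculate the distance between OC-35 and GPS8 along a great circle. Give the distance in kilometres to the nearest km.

5353 km

Δφ = -7.2624°,  Δλ = 47.6987°
a = sin²(Δφ/2) + cos φ₁ cos φ₂ sin²(Δλ/2) = 0.166361
c = 2·arcsin(√a) = 0.840249 rad = 48.1427°
d = R·c = 6371 × 0.840249 = 5353.2 km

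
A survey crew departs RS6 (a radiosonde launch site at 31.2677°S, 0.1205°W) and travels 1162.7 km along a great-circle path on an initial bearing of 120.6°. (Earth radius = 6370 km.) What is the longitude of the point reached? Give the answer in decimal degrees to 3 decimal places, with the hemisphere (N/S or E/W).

δ = d/R = 1162.7/6370 = 0.182527 rad
φ₂ = arcsin(sin φ₁ cos δ + cos φ₁ sin δ cos θ)
   = arcsin(-0.51904·0.98339 + 0.85475·0.18152·-0.50904) = -36.11397°
λ₂ = λ₁ + atan2(sin θ sin δ cos φ₁, cos δ − sin φ₁ sin φ₂) = 11.03082°

11.031°E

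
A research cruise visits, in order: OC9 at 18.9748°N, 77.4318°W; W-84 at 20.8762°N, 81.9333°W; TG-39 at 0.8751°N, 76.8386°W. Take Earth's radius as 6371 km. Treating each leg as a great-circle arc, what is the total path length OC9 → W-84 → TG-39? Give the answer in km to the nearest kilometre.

OC9→W-84: c = 0.080969 rad, d = 515.85 km
W-84→TG-39: c = 0.359721 rad, d = 2291.78 km
Total = 515.85 + 2291.78 = 2807.63 km

2808 km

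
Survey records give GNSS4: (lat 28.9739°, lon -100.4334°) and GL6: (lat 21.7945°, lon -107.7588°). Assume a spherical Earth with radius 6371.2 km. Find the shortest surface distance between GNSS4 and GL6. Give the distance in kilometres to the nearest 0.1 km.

1085.2 km

Δφ = -7.1794°,  Δλ = -7.3254°
a = sin²(Δφ/2) + cos φ₁ cos φ₂ sin²(Δλ/2) = 0.007235
c = 2·arcsin(√a) = 0.170325 rad = 9.7589°
d = R·c = 6371.2 × 0.170325 = 1085.2 km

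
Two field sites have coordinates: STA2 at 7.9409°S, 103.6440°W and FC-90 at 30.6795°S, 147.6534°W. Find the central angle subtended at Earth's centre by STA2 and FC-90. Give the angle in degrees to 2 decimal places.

46.91°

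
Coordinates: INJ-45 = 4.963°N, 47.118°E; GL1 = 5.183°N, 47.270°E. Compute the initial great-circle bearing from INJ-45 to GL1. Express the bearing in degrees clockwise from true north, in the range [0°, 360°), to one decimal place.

Δλ = 0.1520°
y = sin Δλ · cos φ₂ = 0.002642
x = cos φ₁ sin φ₂ − sin φ₁ cos φ₂ cos Δλ = 0.003840
θ = atan2(y, x) = 34.5292° → 34.5292° (mod 360°)

34.5°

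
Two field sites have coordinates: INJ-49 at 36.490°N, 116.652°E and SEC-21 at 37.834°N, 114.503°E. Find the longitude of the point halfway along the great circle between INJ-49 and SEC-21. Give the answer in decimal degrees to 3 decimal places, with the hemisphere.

Bx = cos φ₂ cos Δλ = 0.789236,  By = cos φ₂ sin Δλ = -0.029616
φₘ = atan2(sin φ₁ + sin φ₂, √((cos φ₁ + Bx)² + By²)) = 37.16685°
λₘ = λ₁ + atan2(By, cos φ₁ + Bx) = 115.58705°

115.587°E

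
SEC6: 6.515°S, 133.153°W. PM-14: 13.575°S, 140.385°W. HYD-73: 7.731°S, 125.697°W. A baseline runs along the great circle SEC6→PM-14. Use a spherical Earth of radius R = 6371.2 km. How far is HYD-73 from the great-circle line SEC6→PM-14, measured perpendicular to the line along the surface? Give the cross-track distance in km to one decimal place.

683.2 km

δ₁₃ = central angle SEC6→HYD-73 = 0.130856 rad  (haversine)
θ₁₃ = bearing SEC6→HYD-73 = 99.783°,  θ₁₂ = bearing SEC6→PM-14 = 224.670°
dₓₜ = R·arcsin(sin δ₁₃ · sin(θ₁₃ − θ₁₂)) = 6371.2·arcsin(0.13048·sin(-124.887°)) = -683.235 km
|dₓₜ| = 683.235 km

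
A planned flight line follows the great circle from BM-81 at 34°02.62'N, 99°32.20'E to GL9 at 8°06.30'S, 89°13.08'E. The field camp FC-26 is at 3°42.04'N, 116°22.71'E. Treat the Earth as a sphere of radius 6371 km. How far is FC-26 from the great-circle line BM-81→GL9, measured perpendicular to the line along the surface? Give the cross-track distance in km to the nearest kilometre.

2648 km

BM-81: φ = +34.04367°, λ = +99.53667°
GL9: φ = -8.10500°, λ = +89.21800°
FC-26: φ = +3.70067°, λ = +116.37850°
δ₁₃ = central angle BM-81→FC-26 = 0.596067 rad  (haversine)
θ₁₃ = bearing BM-81→FC-26 = 149.001°,  θ₁₂ = bearing BM-81→GL9 = 194.994°
dₓₜ = R·arcsin(sin δ₁₃ · sin(θ₁₃ − θ₁₂)) = 6371·arcsin(0.56139·sin(-45.993°)) = -2648.085 km
|dₓₜ| = 2648.085 km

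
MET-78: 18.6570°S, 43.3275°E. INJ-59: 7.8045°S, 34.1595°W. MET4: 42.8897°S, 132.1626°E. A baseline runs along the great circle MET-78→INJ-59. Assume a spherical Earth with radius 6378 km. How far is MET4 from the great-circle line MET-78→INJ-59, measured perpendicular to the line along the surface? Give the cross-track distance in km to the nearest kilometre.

δ₁₃ = central angle MET-78→MET4 = 1.336834 rad  (haversine)
θ₁₃ = bearing MET-78→MET4 = 131.146°,  θ₁₂ = bearing MET-78→INJ-59 = 266.451°
dₓₜ = R·arcsin(sin δ₁₃ · sin(θ₁₃ − θ₁₂)) = 6378·arcsin(0.97276·sin(-135.304°)) = -4805.669 km
|dₓₜ| = 4805.669 km

4806 km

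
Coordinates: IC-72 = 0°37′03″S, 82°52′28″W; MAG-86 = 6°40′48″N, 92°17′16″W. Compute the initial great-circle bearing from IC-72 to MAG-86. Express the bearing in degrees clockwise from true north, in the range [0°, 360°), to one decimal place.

IC-72: φ = -0.61750°, λ = -82.87444°
MAG-86: φ = +6.68000°, λ = -92.28778°
Δλ = -9.4133°
y = sin Δλ · cos φ₂ = -0.162445
x = cos φ₁ sin φ₂ − sin φ₁ cos φ₂ cos Δλ = 0.126877
θ = atan2(y, x) = -52.0085° → 307.9915° (mod 360°)

308.0°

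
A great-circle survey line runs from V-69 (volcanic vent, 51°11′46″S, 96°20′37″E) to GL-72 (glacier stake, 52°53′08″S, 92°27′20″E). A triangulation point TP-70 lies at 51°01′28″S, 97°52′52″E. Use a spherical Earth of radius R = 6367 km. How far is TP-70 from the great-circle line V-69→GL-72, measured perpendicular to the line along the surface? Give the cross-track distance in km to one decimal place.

V-69: φ = -51.19611°, λ = +96.34361°
GL-72: φ = -52.88556°, λ = +92.45556°
TP-70: φ = -51.02444°, λ = +97.88111°
δ₁₃ = central angle V-69→TP-70 = 0.017111 rad  (haversine)
θ₁₃ = bearing V-69→TP-70 = 80.515°,  θ₁₂ = bearing V-69→GL-72 = 233.240°
dₓₜ = R·arcsin(sin δ₁₃ · sin(θ₁₃ − θ₁₂)) = 6367·arcsin(0.01711·sin(-152.725°)) = -49.925 km
|dₓₜ| = 49.925 km

49.9 km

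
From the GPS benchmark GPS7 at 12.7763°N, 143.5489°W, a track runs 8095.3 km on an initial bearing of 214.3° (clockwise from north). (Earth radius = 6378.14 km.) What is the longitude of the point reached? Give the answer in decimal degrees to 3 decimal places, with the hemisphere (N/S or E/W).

δ = d/R = 8095.3/6378.14 = 1.269226 rad
φ₂ = arcsin(sin φ₁ cos δ + cos φ₁ sin δ cos θ)
   = arcsin(0.22115·0.29702 + 0.97524·0.95487·-0.82610) = -44.71675°
λ₂ = λ₁ + atan2(sin θ sin δ cos φ₁, cos δ − sin φ₁ sin φ₂) = 167.22903°

167.229°E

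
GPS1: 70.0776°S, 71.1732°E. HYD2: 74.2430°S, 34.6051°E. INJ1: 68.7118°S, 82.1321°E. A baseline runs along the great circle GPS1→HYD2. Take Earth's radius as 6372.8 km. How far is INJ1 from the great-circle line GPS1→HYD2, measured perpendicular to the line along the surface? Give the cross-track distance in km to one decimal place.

δ₁₃ = central angle GPS1→INJ1 = 0.071291 rad  (haversine)
θ₁₃ = bearing GPS1→INJ1 = 75.686°,  θ₁₂ = bearing GPS1→HYD2 = 232.780°
dₓₜ = R·arcsin(sin δ₁₃ · sin(θ₁₃ − θ₁₂)) = 6372.8·arcsin(0.07123·sin(-157.094°)) = -176.705 km
|dₓₜ| = 176.705 km

176.7 km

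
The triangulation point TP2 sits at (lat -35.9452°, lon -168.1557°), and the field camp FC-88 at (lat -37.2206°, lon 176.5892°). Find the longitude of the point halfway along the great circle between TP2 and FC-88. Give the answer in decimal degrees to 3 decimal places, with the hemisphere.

Bx = cos φ₂ cos Δλ = 0.768254,  By = cos φ₂ sin Δλ = -0.209523
φₘ = atan2(sin φ₁ + sin φ₂, √((cos φ₁ + Bx)² + By²)) = -36.82689°
λₘ = λ₁ + atan2(By, cos φ₁ + Bx) = -175.71986°

175.720°W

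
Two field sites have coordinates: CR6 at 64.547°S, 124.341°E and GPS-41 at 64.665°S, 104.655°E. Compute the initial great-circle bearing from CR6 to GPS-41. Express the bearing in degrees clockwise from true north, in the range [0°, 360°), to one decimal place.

Δλ = -19.6860°
y = sin Δλ · cos φ₂ = -0.144148
x = cos φ₁ sin φ₂ − sin φ₁ cos φ₂ cos Δλ = -0.024642
θ = atan2(y, x) = -99.7009° → 260.2991° (mod 360°)

260.3°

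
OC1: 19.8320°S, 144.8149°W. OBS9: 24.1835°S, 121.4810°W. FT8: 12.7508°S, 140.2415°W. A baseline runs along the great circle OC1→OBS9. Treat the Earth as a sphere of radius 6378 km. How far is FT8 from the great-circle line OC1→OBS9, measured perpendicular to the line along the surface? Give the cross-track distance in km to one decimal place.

887.3 km

δ₁₃ = central angle OC1→FT8 = 0.145378 rad  (haversine)
θ₁₃ = bearing OC1→FT8 = 32.469°,  θ₁₂ = bearing OC1→OBS9 = 105.645°
dₓₜ = R·arcsin(sin δ₁₃ · sin(θ₁₃ − θ₁₂)) = 6378·arcsin(0.14487·sin(-73.176°)) = -887.274 km
|dₓₜ| = 887.274 km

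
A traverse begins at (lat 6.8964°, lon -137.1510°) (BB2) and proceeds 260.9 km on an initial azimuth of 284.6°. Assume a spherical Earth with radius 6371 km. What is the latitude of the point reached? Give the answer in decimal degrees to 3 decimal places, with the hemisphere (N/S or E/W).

7.482°N

δ = d/R = 260.9/6371 = 0.040951 rad
φ₂ = arcsin(sin φ₁ cos δ + cos φ₁ sin δ cos θ)
   = arcsin(0.12007·0.99916 + 0.99276·0.04094·0.25207) = 7.48224°
λ₂ = λ₁ + atan2(sin θ sin δ cos φ₁, cos δ − sin φ₁ sin φ₂) = -139.44103°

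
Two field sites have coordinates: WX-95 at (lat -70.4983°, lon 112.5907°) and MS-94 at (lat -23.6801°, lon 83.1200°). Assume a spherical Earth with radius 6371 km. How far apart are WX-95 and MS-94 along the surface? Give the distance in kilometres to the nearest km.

Δφ = 46.8182°,  Δλ = -29.4707°
a = sin²(Δφ/2) + cos φ₁ cos φ₂ sin²(Δλ/2) = 0.177622
c = 2·arcsin(√a) = 0.870091 rad = 49.8526°
d = R·c = 6371 × 0.870091 = 5543.4 km

5543 km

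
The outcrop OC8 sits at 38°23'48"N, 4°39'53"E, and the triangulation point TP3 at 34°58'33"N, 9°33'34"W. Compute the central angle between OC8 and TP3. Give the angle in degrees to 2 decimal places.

11.89°

OC8: φ = +38.39667°, λ = +4.66472°
TP3: φ = +34.97583°, λ = -9.55944°
Δφ = -3.4208°,  Δλ = -14.2242°
a = sin²(Δφ/2) + cos φ₁ cos φ₂ sin²(Δλ/2) = 0.010735
c = 2·arcsin(√a) = 0.207592 rad = 11.8942°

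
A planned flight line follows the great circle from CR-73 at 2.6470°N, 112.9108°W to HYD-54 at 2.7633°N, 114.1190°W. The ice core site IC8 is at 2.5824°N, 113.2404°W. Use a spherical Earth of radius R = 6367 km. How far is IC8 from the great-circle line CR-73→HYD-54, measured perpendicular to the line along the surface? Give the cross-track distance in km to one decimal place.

δ₁₃ = central angle CR-73→IC8 = 0.005856 rad  (haversine)
θ₁₃ = bearing CR-73→IC8 = 258.907°,  θ₁₂ = bearing CR-73→HYD-54 = 275.533°
dₓₜ = R·arcsin(sin δ₁₃ · sin(θ₁₃ − θ₁₂)) = 6367·arcsin(0.00586·sin(-16.626°)) = -10.668 km
|dₓₜ| = 10.668 km

10.7 km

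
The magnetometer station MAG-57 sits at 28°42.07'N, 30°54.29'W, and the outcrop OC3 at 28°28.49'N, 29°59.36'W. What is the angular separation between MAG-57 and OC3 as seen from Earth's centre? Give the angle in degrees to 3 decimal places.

0.835°

MAG-57: φ = +28.70117°, λ = -30.90483°
OC3: φ = +28.47483°, λ = -29.98933°
Δφ = -0.2263°,  Δλ = 0.9155°
a = sin²(Δφ/2) + cos φ₁ cos φ₂ sin²(Δλ/2) = 0.000053
c = 2·arcsin(√a) = 0.014576 rad = 0.8351°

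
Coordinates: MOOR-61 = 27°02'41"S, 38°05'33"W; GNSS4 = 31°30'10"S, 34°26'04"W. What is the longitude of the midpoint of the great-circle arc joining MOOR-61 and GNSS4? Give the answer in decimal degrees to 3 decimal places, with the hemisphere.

36.303°W

MOOR-61: φ = -27.04472°, λ = -38.09250°
GNSS4: φ = -31.50278°, λ = -34.43444°
Bx = cos φ₂ cos Δλ = 0.850878,  By = cos φ₂ sin Δλ = 0.054398
φₘ = atan2(sin φ₁ + sin φ₂, √((cos φ₁ + Bx)² + By²)) = -29.28620°
λₘ = λ₁ + atan2(By, cos φ₁ + Bx) = -36.30339°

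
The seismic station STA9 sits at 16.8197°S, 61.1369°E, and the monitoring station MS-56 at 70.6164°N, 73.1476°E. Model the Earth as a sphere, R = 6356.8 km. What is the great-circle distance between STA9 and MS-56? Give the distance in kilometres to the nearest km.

9745 km

Δφ = 87.4361°,  Δλ = 12.0107°
a = sin²(Δφ/2) + cos φ₁ cos φ₂ sin²(Δλ/2) = 0.481111
c = 2·arcsin(√a) = 1.533008 rad = 87.8349°
d = R·c = 6356.8 × 1.533008 = 9745.0 km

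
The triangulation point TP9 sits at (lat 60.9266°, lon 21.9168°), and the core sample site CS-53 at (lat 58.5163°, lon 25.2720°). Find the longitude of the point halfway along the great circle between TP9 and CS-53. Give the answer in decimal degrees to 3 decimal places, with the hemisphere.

23.655°E

Bx = cos φ₂ cos Δλ = 0.521361,  By = cos φ₂ sin Δλ = 0.030565
φₘ = atan2(sin φ₁ + sin φ₂, √((cos φ₁ + Bx)² + By²)) = 59.73213°
λₘ = λ₁ + atan2(By, cos φ₁ + Bx) = 23.65486°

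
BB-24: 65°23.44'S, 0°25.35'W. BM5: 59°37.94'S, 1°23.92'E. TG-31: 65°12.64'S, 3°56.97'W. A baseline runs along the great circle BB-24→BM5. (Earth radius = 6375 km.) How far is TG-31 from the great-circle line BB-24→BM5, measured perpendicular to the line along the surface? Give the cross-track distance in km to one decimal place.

BB-24: φ = -65.39067°, λ = -0.42250°
BM5: φ = -59.63233°, λ = +1.39867°
TG-31: φ = -65.21067°, λ = -3.94950°
δ₁₃ = central angle BB-24→TG-31 = 0.025910 rad  (haversine)
θ₁₃ = bearing BB-24→TG-31 = 275.359°,  θ₁₂ = bearing BB-24→BM5 = 9.118°
dₓₜ = R·arcsin(sin δ₁₃ · sin(θ₁₃ − θ₁₂)) = 6375·arcsin(0.02591·sin(266.241°)) = -164.821 km
|dₓₜ| = 164.821 km

164.8 km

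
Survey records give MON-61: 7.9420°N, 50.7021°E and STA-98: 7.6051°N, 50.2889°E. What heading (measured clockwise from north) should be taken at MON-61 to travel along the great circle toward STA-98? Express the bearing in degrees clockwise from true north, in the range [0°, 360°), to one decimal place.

Δλ = -0.4132°
y = sin Δλ · cos φ₂ = -0.007148
x = cos φ₁ sin φ₂ − sin φ₁ cos φ₂ cos Δλ = -0.005876
θ = atan2(y, x) = -129.4231° → 230.5769° (mod 360°)

230.6°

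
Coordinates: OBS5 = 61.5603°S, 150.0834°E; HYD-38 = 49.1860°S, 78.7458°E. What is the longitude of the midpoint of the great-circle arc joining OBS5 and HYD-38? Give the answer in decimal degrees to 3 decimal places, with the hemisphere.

Bx = cos φ₂ cos Δλ = 0.209148,  By = cos φ₂ sin Δλ = -0.619239
φₘ = atan2(sin φ₁ + sin φ₂, √((cos φ₁ + Bx)² + By²)) = -60.55309°
λₘ = λ₁ + atan2(By, cos φ₁ + Bx) = 107.98573°

107.986°E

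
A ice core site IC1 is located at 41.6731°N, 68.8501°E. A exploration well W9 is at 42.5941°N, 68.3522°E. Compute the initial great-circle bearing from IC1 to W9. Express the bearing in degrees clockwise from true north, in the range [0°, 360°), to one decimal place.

338.3°

Δλ = -0.4979°
y = sin Δλ · cos φ₂ = -0.006397
x = cos φ₁ sin φ₂ − sin φ₁ cos φ₂ cos Δλ = 0.016092
θ = atan2(y, x) = -21.6794° → 338.3206° (mod 360°)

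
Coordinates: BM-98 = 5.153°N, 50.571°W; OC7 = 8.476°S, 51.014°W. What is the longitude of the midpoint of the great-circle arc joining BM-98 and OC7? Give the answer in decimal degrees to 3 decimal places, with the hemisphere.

50.792°W

Bx = cos φ₂ cos Δλ = 0.989048,  By = cos φ₂ sin Δλ = -0.007647
φₘ = atan2(sin φ₁ + sin φ₂, √((cos φ₁ + Bx)² + By²)) = -1.66151°
λₘ = λ₁ + atan2(By, cos φ₁ + Bx) = -50.79173°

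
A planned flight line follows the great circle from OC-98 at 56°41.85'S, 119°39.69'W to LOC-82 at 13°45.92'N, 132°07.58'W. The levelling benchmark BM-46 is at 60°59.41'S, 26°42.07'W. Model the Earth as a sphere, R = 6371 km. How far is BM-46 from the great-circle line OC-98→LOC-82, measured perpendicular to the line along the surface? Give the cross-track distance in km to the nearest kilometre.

2355 km

OC-98: φ = -56.69750°, λ = -119.66150°
LOC-82: φ = +13.76533°, λ = -132.12633°
BM-46: φ = -60.99017°, λ = -26.70117°
δ₁₃ = central angle OC-98→BM-46 = 0.771061 rad  (haversine)
θ₁₃ = bearing OC-98→BM-46 = 135.976°,  θ₁₂ = bearing OC-98→LOC-82 = 347.207°
dₓₜ = R·arcsin(sin δ₁₃ · sin(θ₁₃ − θ₁₂)) = 6371·arcsin(0.69690·sin(-211.231°)) = 2355.353 km
|dₓₜ| = 2355.353 km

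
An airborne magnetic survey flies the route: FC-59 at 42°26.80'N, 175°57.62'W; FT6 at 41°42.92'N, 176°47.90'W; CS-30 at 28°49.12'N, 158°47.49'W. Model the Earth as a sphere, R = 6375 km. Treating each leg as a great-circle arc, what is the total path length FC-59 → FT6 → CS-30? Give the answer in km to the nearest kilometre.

FC-59: φ = +42.44667°, λ = -175.96033°
FT6: φ = +41.71533°, λ = -176.79833°
CS-30: φ = +28.81867°, λ = -158.79150°
FC-59→FT6: c = 0.016756 rad, d = 106.82 km
FT6→CS-30: c = 0.340042 rad, d = 2167.77 km
Total = 106.82 + 2167.77 = 2274.59 km

2275 km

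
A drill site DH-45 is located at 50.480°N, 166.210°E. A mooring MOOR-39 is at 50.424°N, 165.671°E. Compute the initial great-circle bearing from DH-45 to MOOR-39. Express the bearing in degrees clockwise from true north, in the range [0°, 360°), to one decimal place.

Δλ = -0.5390°
y = sin Δλ · cos φ₂ = -0.005993
x = cos φ₁ sin φ₂ − sin φ₁ cos φ₂ cos Δλ = -0.000956
θ = atan2(y, x) = -99.0596° → 260.9404° (mod 360°)

260.9°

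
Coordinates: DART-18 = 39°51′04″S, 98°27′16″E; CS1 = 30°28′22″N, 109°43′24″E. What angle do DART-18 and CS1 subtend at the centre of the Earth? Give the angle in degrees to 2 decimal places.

71.10°

DART-18: φ = -39.85111°, λ = +98.45444°
CS1: φ = +30.47278°, λ = +109.72333°
Δφ = 70.3239°,  Δλ = 11.2689°
a = sin²(Δφ/2) + cos φ₁ cos φ₂ sin²(Δλ/2) = 0.338027
c = 2·arcsin(√a) = 1.240899 rad = 71.0982°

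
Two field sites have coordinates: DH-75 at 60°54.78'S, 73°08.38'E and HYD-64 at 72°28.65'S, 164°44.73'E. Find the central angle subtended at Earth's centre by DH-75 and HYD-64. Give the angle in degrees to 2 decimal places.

33.98°

DH-75: φ = -60.91300°, λ = +73.13967°
HYD-64: φ = -72.47750°, λ = +164.74550°
Δφ = -11.5645°,  Δλ = 91.6058°
a = sin²(Δφ/2) + cos φ₁ cos φ₂ sin²(Δλ/2) = 0.085384
c = 2·arcsin(√a) = 0.593065 rad = 33.9801°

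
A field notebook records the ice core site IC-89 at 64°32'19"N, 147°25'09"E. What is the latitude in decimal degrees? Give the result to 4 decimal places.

64.5386°N

64° + 32′/60 + 19″/3600 = 64 + 0.53333 + 0.00528 = 64.5386°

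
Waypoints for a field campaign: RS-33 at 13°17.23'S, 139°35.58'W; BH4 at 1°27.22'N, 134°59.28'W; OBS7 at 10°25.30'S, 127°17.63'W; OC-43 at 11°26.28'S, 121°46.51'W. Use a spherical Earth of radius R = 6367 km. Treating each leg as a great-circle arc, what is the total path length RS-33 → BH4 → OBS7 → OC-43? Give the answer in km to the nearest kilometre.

3898 km

RS-33: φ = -13.28717°, λ = -139.59300°
BH4: φ = +1.45367°, λ = -134.98800°
OBS7: φ = -10.42167°, λ = -127.29383°
OC-43: φ = -11.43800°, λ = -121.77517°
RS-33→BH4: c = 0.269343 rad, d = 1714.91 km
BH4→OBS7: c = 0.246609 rad, d = 1570.16 km
OBS7→OC-43: c = 0.096218 rad, d = 612.62 km
Total = 1714.91 + 1570.16 + 612.62 = 3897.68 km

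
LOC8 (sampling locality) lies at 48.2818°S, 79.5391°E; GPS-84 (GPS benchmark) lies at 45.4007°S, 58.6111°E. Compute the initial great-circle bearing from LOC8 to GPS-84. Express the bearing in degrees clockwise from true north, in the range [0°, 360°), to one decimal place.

Δλ = -20.9280°
y = sin Δλ · cos φ₂ = -0.250802
x = cos φ₁ sin φ₂ − sin φ₁ cos φ₂ cos Δλ = 0.015689
θ = atan2(y, x) = -86.4206° → 273.5794° (mod 360°)

273.6°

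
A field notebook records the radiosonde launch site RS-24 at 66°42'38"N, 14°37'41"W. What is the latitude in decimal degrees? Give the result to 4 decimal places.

66° + 42′/60 + 38″/3600 = 66 + 0.70000 + 0.01056 = 66.7106°

66.7106°N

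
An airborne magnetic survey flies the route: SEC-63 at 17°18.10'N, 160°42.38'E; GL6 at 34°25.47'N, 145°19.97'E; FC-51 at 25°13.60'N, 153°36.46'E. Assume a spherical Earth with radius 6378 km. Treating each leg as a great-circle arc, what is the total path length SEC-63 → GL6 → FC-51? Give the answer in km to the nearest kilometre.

3741 km

SEC-63: φ = +17.30167°, λ = +160.70633°
GL6: φ = +34.42450°, λ = +145.33283°
FC-51: φ = +25.22667°, λ = +153.60767°
SEC-63→GL6: c = 0.383139 rad, d = 2443.66 km
GL6→FC-51: c = 0.203458 rad, d = 1297.66 km
Total = 2443.66 + 1297.66 = 3741.32 km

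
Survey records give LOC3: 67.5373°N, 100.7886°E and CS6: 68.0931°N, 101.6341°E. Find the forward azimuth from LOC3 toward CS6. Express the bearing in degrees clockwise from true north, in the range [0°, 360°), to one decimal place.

29.5°

Δλ = 0.8455°
y = sin Δλ · cos φ₂ = 0.005506
x = cos φ₁ sin φ₂ − sin φ₁ cos φ₂ cos Δλ = 0.009738
θ = atan2(y, x) = 29.4825° → 29.4825° (mod 360°)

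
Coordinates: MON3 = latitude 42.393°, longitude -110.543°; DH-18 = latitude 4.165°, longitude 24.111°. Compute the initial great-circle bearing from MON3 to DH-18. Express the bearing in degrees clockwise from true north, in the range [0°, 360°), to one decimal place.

53.4°

Δλ = 134.6540°
y = sin Δλ · cos φ₂ = 0.709485
x = cos φ₁ sin φ₂ − sin φ₁ cos φ₂ cos Δλ = 0.526240
θ = atan2(y, x) = 53.4349° → 53.4349° (mod 360°)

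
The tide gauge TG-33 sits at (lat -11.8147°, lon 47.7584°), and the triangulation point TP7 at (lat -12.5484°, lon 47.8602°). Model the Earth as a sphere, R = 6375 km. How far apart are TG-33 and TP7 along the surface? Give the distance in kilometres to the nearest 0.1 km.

Δφ = -0.7337°,  Δλ = 0.1018°
a = sin²(Δφ/2) + cos φ₁ cos φ₂ sin²(Δλ/2) = 0.000042
c = 2·arcsin(√a) = 0.012923 rad = 0.7404°
d = R·c = 6375 × 0.012923 = 82.4 km

82.4 km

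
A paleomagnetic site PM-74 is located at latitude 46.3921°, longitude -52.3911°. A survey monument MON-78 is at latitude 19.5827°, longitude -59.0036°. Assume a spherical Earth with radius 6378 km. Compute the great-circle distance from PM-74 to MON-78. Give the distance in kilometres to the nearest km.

3045 km

Δφ = -26.8094°,  Δλ = -6.6125°
a = sin²(Δφ/2) + cos φ₁ cos φ₂ sin²(Δλ/2) = 0.055906
c = 2·arcsin(√a) = 0.477408 rad = 27.3535°
d = R·c = 6378 × 0.477408 = 3044.9 km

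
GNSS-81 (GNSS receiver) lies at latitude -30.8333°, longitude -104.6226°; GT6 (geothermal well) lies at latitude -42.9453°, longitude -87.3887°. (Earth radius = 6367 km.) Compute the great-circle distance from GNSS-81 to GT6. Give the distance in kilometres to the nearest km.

Δφ = -12.1120°,  Δλ = 17.2339°
a = sin²(Δφ/2) + cos φ₁ cos φ₂ sin²(Δλ/2) = 0.025240
c = 2·arcsin(√a) = 0.319095 rad = 18.2828°
d = R·c = 6367 × 0.319095 = 2031.7 km

2032 km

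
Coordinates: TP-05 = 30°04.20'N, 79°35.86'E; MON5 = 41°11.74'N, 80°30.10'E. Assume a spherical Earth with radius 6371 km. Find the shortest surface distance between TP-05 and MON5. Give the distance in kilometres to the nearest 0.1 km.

1239.8 km

TP-05: φ = +30.07000°, λ = +79.59767°
MON5: φ = +41.19567°, λ = +80.50167°
Δφ = 11.1257°,  Δλ = 0.9040°
a = sin²(Δφ/2) + cos φ₁ cos φ₂ sin²(Δλ/2) = 0.009437
c = 2·arcsin(√a) = 0.194599 rad = 11.1497°
d = R·c = 6371 × 0.194599 = 1239.8 km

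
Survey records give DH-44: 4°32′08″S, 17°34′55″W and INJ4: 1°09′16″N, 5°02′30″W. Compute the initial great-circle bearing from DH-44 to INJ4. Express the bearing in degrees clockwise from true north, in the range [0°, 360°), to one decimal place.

65.9°

DH-44: φ = -4.53556°, λ = -17.58194°
INJ4: φ = +1.15444°, λ = -5.04167°
Δλ = 12.5403°
y = sin Δλ · cos φ₂ = 0.217082
x = cos φ₁ sin φ₂ − sin φ₁ cos φ₂ cos Δλ = 0.097260
θ = atan2(y, x) = 65.8660° → 65.8660° (mod 360°)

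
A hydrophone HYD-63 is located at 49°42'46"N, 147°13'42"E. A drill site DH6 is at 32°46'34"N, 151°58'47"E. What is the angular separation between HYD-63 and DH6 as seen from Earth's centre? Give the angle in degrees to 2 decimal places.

17.30°

HYD-63: φ = +49.71278°, λ = +147.22833°
DH6: φ = +32.77611°, λ = +151.97972°
Δφ = -16.9367°,  Δλ = 4.7514°
a = sin²(Δφ/2) + cos φ₁ cos φ₂ sin²(Δλ/2) = 0.022620
c = 2·arcsin(√a) = 0.301948 rad = 17.3003°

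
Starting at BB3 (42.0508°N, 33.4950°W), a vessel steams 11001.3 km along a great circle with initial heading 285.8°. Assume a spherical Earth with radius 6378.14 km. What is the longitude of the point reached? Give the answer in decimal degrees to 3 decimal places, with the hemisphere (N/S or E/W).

δ = d/R = 11001.3/6378.14 = 1.724845 rad
φ₂ = arcsin(sin φ₁ cos δ + cos φ₁ sin δ cos θ)
   = arcsin(0.66979·-0.15344 + 0.74255·0.98816·0.27228) = 5.56734°
λ₂ = λ₁ + atan2(sin θ sin δ cos φ₁, cos δ − sin φ₁ sin φ₂) = -140.68502°

140.685°W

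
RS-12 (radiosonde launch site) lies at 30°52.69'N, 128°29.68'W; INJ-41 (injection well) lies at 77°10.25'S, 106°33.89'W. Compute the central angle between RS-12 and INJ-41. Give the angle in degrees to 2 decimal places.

108.88°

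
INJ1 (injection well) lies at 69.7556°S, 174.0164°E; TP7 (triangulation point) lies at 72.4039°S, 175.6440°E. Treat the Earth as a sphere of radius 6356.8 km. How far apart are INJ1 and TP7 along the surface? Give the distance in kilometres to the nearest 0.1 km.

299.6 km

Δφ = -2.6483°,  Δλ = 1.6276°
a = sin²(Δφ/2) + cos φ₁ cos φ₂ sin²(Δλ/2) = 0.000555
c = 2·arcsin(√a) = 0.047126 rad = 2.7001°
d = R·c = 6356.8 × 0.047126 = 299.6 km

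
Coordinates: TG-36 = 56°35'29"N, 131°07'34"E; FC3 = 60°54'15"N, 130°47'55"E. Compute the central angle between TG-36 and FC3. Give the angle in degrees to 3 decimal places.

TG-36: φ = +56.59139°, λ = +131.12611°
FC3: φ = +60.90417°, λ = +130.79861°
Δφ = 4.3128°,  Δλ = -0.3275°
a = sin²(Δφ/2) + cos φ₁ cos φ₂ sin²(Δλ/2) = 0.001418
c = 2·arcsin(√a) = 0.075330 rad = 4.3161°

4.316°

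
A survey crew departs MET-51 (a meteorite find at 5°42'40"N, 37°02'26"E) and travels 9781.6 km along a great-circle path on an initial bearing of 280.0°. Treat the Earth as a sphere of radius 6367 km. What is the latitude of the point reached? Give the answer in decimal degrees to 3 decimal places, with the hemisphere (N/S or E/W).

MET-51: φ = +5.71111°, λ = +37.04056°
δ = d/R = 9781.6/6367 = 1.536297 rad
φ₂ = arcsin(sin φ₁ cos δ + cos φ₁ sin δ cos θ)
   = arcsin(0.09951·0.03449 + 0.99504·0.99940·0.17365) = 10.14360°
λ₂ = λ₁ + atan2(sin θ sin δ cos φ₁, cos δ − sin φ₁ sin φ₂) = -51.96688°

10.144°N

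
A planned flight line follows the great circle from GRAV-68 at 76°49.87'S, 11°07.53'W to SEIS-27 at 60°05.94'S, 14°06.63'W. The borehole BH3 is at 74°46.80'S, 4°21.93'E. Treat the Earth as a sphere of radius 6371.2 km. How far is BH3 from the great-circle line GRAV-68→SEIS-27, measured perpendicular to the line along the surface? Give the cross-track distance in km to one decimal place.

GRAV-68: φ = -76.83117°, λ = -11.12550°
SEIS-27: φ = -60.09900°, λ = -14.11050°
BH3: φ = -74.78000°, λ = +4.36550°
δ₁₃ = central angle GRAV-68→BH3 = 0.075030 rad  (haversine)
θ₁₃ = bearing GRAV-68→BH3 = 69.292°,  θ₁₂ = bearing GRAV-68→SEIS-27 = 354.836°
dₓₜ = R·arcsin(sin δ₁₃ · sin(θ₁₃ − θ₁₂)) = 6371.2·arcsin(0.07496·sin(-285.544°)) = 460.519 km
|dₓₜ| = 460.519 km

460.5 km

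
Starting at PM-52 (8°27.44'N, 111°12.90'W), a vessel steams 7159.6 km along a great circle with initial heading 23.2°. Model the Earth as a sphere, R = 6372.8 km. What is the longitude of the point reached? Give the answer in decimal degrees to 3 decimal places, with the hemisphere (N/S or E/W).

61.959°W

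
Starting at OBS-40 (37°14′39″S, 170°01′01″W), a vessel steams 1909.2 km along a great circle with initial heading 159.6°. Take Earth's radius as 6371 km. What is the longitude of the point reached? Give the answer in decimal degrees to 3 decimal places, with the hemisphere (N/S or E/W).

160.175°W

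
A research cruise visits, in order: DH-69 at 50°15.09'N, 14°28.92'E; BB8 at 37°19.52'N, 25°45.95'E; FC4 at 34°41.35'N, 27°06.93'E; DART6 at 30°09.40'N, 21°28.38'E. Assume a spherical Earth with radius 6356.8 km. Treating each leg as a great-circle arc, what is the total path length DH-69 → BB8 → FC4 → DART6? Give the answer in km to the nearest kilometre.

DH-69: φ = +50.25150°, λ = +14.48200°
BB8: φ = +37.32533°, λ = +25.76583°
FC4: φ = +34.68917°, λ = +27.11550°
DART6: φ = +30.15667°, λ = +21.47300°
DH-69→BB8: c = 0.265999 rad, d = 1690.90 km
BB8→FC4: c = 0.049798 rad, d = 316.56 km
FC4→DART6: c = 0.114711 rad, d = 729.20 km
Total = 1690.90 + 316.56 + 729.20 = 2736.66 km

2737 km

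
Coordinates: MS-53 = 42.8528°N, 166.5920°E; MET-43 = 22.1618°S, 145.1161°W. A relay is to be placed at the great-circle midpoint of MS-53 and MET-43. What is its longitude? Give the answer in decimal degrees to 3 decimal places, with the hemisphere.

166.277°W

Bx = cos φ₂ cos Δλ = 0.616182,  By = cos φ₂ sin Δλ = 0.691391
φₘ = atan2(sin φ₁ + sin φ₂, √((cos φ₁ + Bx)² + By²)) = 11.29799°
λₘ = λ₁ + atan2(By, cos φ₁ + Bx) = -166.27682°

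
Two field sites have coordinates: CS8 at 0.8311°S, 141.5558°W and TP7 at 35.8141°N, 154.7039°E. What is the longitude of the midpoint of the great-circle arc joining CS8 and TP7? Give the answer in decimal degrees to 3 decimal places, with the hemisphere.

169.714°W

Bx = cos φ₂ cos Δλ = 0.358784,  By = cos φ₂ sin Δλ = -0.727231
φₘ = atan2(sin φ₁ + sin φ₂, √((cos φ₁ + Bx)² + By²)) = 20.31949°
λₘ = λ₁ + atan2(By, cos φ₁ + Bx) = -169.71367°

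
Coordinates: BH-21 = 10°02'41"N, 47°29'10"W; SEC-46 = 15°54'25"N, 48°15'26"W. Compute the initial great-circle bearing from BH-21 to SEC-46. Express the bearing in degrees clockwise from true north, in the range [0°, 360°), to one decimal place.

BH-21: φ = +10.04472°, λ = -47.48611°
SEC-46: φ = +15.90694°, λ = -48.25722°
Δλ = -0.7711°
y = sin Δλ · cos φ₂ = -0.012943
x = cos φ₁ sin φ₂ − sin φ₁ cos φ₂ cos Δλ = 0.102152
θ = atan2(y, x) = -7.2209° → 352.7791° (mod 360°)

352.8°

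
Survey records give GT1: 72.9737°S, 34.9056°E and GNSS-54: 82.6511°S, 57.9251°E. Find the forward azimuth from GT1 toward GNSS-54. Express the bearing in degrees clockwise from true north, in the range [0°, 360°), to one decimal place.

Δλ = 23.0195°
y = sin Δλ · cos φ₂ = 0.050019
x = cos φ₁ sin φ₂ − sin φ₁ cos φ₂ cos Δλ = -0.177839
θ = atan2(y, x) = 164.2909° → 164.2909° (mod 360°)

164.3°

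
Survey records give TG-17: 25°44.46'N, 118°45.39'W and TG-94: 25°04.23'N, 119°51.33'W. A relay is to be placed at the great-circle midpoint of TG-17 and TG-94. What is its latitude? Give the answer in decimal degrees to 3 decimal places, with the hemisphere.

25.407°N

TG-17: φ = +25.74100°, λ = -118.75650°
TG-94: φ = +25.07050°, λ = -119.85550°
Bx = cos φ₂ cos Δλ = 0.905620,  By = cos φ₂ sin Δλ = -0.017373
φₘ = atan2(sin φ₁ + sin φ₂, √((cos φ₁ + Bx)² + By²)) = 25.40677°
λₘ = λ₁ + atan2(By, cos φ₁ + Bx) = -119.30753°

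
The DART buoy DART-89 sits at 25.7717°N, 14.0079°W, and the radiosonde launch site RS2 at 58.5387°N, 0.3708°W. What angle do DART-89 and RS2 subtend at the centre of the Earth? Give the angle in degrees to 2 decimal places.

Δφ = 32.7670°,  Δλ = 13.6371°
a = sin²(Δφ/2) + cos φ₁ cos φ₂ sin²(Δλ/2) = 0.086186
c = 2·arcsin(√a) = 0.595928 rad = 34.1441°

34.14°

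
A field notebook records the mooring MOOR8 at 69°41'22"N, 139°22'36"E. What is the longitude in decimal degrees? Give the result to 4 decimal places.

139° + 22′/60 + 36″/3600 = 139 + 0.36667 + 0.01000 = 139.3767°

139.3767°E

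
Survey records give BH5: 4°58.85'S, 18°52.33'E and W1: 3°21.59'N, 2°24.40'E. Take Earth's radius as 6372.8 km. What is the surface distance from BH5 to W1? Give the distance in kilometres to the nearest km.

2051 km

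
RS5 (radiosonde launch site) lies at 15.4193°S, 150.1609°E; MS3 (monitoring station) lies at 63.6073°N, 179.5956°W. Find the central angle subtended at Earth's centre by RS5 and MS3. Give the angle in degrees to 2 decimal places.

82.41°

Δφ = 79.0266°,  Δλ = 30.2435°
a = sin²(Δφ/2) + cos φ₁ cos φ₂ sin²(Δλ/2) = 0.433986
c = 2·arcsin(√a) = 1.438381 rad = 82.4132°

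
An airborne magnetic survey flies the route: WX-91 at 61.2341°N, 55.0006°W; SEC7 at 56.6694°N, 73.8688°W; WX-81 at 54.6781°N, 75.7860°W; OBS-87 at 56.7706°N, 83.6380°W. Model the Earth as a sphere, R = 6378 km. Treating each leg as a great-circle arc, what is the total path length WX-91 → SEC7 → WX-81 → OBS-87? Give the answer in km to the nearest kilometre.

WX-91→SEC7: c = 0.186715 rad, d = 1190.87 km
SEC7→WX-81: c = 0.039543 rad, d = 252.20 km
WX-81→OBS-87: c = 0.085318 rad, d = 544.16 km
Total = 1190.87 + 252.20 + 544.16 = 1987.23 km

1987 km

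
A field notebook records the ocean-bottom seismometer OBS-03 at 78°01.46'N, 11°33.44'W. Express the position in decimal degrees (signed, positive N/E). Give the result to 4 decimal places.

lat: 78.0243° N → +78.0243°
lon: 11.5573° W → -11.5573°

+78.0243°, -11.5573°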